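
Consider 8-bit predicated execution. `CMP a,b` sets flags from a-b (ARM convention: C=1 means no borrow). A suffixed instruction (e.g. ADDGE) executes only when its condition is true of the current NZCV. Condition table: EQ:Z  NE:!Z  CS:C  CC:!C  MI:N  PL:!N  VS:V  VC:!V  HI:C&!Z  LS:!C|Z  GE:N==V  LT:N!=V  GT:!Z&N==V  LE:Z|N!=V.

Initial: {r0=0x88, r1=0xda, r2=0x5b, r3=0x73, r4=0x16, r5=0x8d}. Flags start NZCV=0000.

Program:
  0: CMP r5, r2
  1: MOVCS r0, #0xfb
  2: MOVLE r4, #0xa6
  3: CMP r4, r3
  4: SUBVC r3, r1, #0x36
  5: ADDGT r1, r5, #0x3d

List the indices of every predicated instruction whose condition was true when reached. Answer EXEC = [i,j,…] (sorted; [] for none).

[0] flags=0011 → (cmp)
[1] flags=0011 CS?T → r0=0xfb
[2] flags=0011 LE?T → r4=0xa6
[3] flags=0011 → (cmp)
[4] flags=0011 VC?F → skip
[5] flags=0011 GT?F → skip

EXEC = [1,2]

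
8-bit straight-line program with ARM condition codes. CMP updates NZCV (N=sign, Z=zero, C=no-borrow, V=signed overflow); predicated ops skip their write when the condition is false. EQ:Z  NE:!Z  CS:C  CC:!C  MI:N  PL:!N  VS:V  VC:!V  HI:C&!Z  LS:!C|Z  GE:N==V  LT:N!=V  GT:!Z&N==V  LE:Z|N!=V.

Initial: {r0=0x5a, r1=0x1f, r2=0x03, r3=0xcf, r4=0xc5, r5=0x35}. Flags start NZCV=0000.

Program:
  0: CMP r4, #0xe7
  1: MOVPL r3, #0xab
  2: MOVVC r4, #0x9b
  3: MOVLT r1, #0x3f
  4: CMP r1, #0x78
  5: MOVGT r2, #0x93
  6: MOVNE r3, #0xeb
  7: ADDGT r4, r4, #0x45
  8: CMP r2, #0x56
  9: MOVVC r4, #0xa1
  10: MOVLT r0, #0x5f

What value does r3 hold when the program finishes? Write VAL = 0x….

0: ✓ CMP  NZCV=1000
1: · MOVPL
2: ✓ MOVVC  r4←0x9b
3: ✓ MOVLT  r1←0x3f
4: ✓ CMP  NZCV=1000
5: · MOVGT
6: ✓ MOVNE  r3←0xeb
7: · ADDGT
8: ✓ CMP  NZCV=1000
9: ✓ MOVVC  r4←0xa1
10: ✓ MOVLT  r0←0x5f

VAL = 0xeb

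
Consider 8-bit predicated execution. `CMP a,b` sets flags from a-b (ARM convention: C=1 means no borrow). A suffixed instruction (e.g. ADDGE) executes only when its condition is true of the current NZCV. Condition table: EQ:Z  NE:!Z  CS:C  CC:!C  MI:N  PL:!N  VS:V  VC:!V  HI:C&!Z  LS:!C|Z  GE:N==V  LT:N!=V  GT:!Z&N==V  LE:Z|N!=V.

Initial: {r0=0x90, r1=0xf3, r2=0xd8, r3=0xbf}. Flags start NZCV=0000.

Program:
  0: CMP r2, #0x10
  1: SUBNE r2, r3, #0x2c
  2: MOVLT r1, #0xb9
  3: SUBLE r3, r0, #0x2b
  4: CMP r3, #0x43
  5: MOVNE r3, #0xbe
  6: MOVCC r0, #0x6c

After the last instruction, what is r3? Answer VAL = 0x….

VAL = 0xbe

[0] flags=1010 → (cmp)
[1] flags=1010 NE?T → r2=0x93
[2] flags=1010 LT?T → r1=0xb9
[3] flags=1010 LE?T → r3=0x65
[4] flags=0010 → (cmp)
[5] flags=0010 NE?T → r3=0xbe
[6] flags=0010 CC?F → skip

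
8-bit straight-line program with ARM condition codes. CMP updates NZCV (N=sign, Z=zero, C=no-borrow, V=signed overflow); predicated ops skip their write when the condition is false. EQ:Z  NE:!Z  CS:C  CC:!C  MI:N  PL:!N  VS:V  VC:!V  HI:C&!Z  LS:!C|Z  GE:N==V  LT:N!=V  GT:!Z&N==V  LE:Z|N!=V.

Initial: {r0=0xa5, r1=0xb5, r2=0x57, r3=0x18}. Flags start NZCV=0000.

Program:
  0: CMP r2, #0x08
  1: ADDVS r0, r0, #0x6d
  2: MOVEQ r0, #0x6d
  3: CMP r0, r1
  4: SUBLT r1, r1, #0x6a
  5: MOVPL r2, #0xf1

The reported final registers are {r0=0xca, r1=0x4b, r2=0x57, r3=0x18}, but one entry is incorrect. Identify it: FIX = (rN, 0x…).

0: ✓ CMP  NZCV=0010
1: · ADDVS
2: · MOVEQ
3: ✓ CMP  NZCV=1000
4: ✓ SUBLT  r1←0x4b
5: · MOVPL

FIX = (r0, 0xa5)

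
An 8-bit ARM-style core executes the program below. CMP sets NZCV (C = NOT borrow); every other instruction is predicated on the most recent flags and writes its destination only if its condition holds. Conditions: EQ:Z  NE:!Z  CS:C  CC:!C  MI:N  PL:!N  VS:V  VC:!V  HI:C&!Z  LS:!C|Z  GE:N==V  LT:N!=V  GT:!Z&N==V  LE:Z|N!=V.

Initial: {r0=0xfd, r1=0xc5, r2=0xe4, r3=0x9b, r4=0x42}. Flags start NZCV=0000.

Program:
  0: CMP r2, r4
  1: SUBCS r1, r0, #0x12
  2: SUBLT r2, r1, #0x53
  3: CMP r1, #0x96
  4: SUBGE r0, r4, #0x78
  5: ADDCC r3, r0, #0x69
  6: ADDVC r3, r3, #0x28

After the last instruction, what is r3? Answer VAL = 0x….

[0] flags=1010 → (cmp)
[1] flags=1010 CS?T → r1=0xeb
[2] flags=1010 LT?T → r2=0x98
[3] flags=0010 → (cmp)
[4] flags=0010 GE?T → r0=0xca
[5] flags=0010 CC?F → skip
[6] flags=0010 VC?T → r3=0xc3

VAL = 0xc3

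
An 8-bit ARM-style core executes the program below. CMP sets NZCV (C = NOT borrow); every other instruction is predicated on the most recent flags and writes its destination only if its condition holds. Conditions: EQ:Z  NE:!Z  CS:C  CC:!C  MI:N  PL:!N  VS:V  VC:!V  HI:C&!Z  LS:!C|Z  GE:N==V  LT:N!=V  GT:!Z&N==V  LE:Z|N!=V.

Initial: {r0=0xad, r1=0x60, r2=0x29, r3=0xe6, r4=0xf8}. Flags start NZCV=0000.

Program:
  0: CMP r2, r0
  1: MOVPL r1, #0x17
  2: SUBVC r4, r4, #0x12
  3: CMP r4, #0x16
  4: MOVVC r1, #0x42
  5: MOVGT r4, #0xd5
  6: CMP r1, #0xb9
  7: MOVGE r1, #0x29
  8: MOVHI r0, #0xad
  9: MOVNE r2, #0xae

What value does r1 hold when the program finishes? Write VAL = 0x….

VAL = 0x29

0: ✓ CMP  NZCV=0000
1: ✓ MOVPL  r1←0x17
2: ✓ SUBVC  r4←0xe6
3: ✓ CMP  NZCV=1010
4: ✓ MOVVC  r1←0x42
5: · MOVGT
6: ✓ CMP  NZCV=1001
7: ✓ MOVGE  r1←0x29
8: · MOVHI
9: ✓ MOVNE  r2←0xae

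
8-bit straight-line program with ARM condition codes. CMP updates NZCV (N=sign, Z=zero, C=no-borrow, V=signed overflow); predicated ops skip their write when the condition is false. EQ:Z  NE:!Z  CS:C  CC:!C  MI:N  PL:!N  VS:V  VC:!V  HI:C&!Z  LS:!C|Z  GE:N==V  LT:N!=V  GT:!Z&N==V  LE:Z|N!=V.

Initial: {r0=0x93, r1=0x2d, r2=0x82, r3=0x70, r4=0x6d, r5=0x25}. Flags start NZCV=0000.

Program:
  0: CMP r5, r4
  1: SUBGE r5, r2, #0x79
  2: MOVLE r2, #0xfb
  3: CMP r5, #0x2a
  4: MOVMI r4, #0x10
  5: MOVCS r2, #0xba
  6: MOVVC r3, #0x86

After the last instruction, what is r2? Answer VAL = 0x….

VAL = 0xfb

[0] flags=1000 → (cmp)
[1] flags=1000 GE?F → skip
[2] flags=1000 LE?T → r2=0xfb
[3] flags=1000 → (cmp)
[4] flags=1000 MI?T → r4=0x10
[5] flags=1000 CS?F → skip
[6] flags=1000 VC?T → r3=0x86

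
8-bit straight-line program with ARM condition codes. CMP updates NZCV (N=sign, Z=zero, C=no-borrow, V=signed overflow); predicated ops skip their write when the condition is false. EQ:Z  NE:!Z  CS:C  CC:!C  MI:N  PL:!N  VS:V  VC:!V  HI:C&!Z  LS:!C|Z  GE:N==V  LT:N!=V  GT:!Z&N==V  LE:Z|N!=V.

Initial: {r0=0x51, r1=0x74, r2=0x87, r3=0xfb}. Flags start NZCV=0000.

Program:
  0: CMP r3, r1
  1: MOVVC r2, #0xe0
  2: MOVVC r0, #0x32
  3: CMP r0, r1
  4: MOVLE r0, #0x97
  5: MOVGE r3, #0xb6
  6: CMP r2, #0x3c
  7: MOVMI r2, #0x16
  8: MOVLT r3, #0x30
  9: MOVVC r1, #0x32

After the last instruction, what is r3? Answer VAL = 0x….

VAL = 0x30

0: ✓ CMP  NZCV=1010
1: ✓ MOVVC  r2←0xe0
2: ✓ MOVVC  r0←0x32
3: ✓ CMP  NZCV=1000
4: ✓ MOVLE  r0←0x97
5: · MOVGE
6: ✓ CMP  NZCV=1010
7: ✓ MOVMI  r2←0x16
8: ✓ MOVLT  r3←0x30
9: ✓ MOVVC  r1←0x32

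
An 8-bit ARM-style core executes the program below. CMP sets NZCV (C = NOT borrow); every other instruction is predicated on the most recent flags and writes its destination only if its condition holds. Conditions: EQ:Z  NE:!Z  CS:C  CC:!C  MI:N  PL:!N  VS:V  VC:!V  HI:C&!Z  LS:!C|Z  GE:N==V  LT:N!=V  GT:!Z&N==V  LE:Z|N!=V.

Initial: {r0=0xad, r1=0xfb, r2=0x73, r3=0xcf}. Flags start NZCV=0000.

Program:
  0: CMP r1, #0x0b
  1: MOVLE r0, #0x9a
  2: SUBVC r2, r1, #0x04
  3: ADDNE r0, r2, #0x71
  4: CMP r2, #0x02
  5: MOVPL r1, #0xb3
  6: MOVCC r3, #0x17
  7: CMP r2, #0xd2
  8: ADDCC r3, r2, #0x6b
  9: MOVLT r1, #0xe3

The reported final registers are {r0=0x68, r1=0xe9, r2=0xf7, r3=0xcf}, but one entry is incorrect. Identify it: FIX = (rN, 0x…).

[0] flags=1010 → (cmp)
[1] flags=1010 LE?T → r0=0x9a
[2] flags=1010 VC?T → r2=0xf7
[3] flags=1010 NE?T → r0=0x68
[4] flags=1010 → (cmp)
[5] flags=1010 PL?F → skip
[6] flags=1010 CC?F → skip
[7] flags=0010 → (cmp)
[8] flags=0010 CC?F → skip
[9] flags=0010 LT?F → skip

FIX = (r1, 0xfb)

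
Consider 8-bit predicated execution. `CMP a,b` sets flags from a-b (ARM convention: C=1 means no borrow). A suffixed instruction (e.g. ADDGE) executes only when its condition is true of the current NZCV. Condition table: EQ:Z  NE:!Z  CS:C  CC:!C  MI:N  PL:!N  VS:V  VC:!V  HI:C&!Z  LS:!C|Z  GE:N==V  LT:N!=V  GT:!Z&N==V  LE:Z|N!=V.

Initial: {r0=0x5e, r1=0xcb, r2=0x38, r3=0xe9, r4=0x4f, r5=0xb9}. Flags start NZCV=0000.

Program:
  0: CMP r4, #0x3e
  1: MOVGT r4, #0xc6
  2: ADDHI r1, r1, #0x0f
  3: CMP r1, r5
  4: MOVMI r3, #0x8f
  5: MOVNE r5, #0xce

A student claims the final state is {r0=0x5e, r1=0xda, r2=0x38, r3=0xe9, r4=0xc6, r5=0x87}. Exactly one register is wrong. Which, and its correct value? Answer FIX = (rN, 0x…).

0: ✓ CMP  NZCV=0010
1: ✓ MOVGT  r4←0xc6
2: ✓ ADDHI  r1←0xda
3: ✓ CMP  NZCV=0010
4: · MOVMI
5: ✓ MOVNE  r5←0xce

FIX = (r5, 0xce)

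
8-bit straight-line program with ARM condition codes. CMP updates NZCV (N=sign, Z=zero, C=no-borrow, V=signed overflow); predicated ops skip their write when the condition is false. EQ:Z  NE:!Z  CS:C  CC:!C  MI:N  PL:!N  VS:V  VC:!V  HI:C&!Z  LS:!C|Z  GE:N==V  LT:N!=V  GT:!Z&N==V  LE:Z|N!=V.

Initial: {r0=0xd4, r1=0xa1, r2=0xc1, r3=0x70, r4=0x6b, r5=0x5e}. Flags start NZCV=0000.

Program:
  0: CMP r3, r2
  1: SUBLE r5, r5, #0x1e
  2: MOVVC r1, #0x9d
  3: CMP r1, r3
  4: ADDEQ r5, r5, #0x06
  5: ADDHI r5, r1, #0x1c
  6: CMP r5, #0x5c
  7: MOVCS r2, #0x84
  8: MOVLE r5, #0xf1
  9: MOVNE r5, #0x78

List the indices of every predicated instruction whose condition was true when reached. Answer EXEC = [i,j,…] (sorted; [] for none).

EXEC = [5,7,8,9]

0: ✓ CMP  NZCV=1001
1: · SUBLE
2: · MOVVC
3: ✓ CMP  NZCV=0011
4: · ADDEQ
5: ✓ ADDHI  r5←0xbd
6: ✓ CMP  NZCV=0011
7: ✓ MOVCS  r2←0x84
8: ✓ MOVLE  r5←0xf1
9: ✓ MOVNE  r5←0x78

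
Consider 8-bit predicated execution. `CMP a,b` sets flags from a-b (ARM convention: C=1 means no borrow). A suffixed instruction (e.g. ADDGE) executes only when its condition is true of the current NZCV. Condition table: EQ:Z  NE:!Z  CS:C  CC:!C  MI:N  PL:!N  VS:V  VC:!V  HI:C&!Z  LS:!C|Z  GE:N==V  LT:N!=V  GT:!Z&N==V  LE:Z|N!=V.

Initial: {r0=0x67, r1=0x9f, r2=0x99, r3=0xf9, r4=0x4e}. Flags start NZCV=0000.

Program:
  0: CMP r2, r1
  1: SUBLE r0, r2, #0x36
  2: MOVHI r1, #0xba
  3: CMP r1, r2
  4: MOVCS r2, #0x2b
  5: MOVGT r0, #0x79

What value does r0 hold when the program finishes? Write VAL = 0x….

[0] flags=1000 → (cmp)
[1] flags=1000 LE?T → r0=0x63
[2] flags=1000 HI?F → skip
[3] flags=0010 → (cmp)
[4] flags=0010 CS?T → r2=0x2b
[5] flags=0010 GT?T → r0=0x79

VAL = 0x79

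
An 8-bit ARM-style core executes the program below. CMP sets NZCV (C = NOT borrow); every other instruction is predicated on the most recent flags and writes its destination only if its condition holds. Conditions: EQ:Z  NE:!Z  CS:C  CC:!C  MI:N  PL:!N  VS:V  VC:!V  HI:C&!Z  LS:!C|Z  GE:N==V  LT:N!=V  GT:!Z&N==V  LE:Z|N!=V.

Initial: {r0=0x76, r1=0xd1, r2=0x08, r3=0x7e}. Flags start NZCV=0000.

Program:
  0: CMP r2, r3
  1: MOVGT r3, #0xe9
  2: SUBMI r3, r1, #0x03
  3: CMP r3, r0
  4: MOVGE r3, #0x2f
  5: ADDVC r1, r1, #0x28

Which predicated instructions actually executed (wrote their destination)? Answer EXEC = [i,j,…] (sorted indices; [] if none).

[0] flags=1000 → (cmp)
[1] flags=1000 GT?F → skip
[2] flags=1000 MI?T → r3=0xce
[3] flags=0011 → (cmp)
[4] flags=0011 GE?F → skip
[5] flags=0011 VC?F → skip

EXEC = [2]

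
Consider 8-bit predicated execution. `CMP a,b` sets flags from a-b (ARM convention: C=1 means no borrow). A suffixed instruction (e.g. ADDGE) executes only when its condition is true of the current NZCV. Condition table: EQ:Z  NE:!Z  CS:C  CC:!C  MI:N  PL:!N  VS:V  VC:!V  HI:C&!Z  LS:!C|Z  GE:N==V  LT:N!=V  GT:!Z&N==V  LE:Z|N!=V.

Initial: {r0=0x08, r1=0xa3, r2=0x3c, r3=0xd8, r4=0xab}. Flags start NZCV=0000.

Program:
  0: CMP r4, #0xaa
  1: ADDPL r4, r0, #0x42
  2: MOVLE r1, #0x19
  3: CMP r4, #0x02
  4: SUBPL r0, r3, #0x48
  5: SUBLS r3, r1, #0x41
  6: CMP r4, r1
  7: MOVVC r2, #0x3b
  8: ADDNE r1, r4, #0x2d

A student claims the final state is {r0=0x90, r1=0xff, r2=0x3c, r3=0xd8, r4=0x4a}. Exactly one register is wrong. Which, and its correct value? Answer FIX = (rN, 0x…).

0: ✓ CMP  NZCV=0010
1: ✓ ADDPL  r4←0x4a
2: · MOVLE
3: ✓ CMP  NZCV=0010
4: ✓ SUBPL  r0←0x90
5: · SUBLS
6: ✓ CMP  NZCV=1001
7: · MOVVC
8: ✓ ADDNE  r1←0x77

FIX = (r1, 0x77)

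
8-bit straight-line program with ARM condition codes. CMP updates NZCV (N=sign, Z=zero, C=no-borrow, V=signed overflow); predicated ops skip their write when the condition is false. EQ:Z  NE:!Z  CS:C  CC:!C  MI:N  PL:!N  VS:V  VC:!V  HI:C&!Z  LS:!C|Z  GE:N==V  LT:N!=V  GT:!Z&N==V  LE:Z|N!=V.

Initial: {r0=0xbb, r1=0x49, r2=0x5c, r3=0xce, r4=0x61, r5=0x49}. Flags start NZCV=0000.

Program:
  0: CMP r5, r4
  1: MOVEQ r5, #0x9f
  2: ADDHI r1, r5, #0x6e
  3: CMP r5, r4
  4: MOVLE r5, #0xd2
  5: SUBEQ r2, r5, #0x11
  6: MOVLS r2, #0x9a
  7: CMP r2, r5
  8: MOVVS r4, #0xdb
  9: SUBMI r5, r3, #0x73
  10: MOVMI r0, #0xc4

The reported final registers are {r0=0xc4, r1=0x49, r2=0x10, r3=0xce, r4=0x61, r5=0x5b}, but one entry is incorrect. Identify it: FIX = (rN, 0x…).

[0] flags=1000 → (cmp)
[1] flags=1000 EQ?F → skip
[2] flags=1000 HI?F → skip
[3] flags=1000 → (cmp)
[4] flags=1000 LE?T → r5=0xd2
[5] flags=1000 EQ?F → skip
[6] flags=1000 LS?T → r2=0x9a
[7] flags=1000 → (cmp)
[8] flags=1000 VS?F → skip
[9] flags=1000 MI?T → r5=0x5b
[10] flags=1000 MI?T → r0=0xc4

FIX = (r2, 0x9a)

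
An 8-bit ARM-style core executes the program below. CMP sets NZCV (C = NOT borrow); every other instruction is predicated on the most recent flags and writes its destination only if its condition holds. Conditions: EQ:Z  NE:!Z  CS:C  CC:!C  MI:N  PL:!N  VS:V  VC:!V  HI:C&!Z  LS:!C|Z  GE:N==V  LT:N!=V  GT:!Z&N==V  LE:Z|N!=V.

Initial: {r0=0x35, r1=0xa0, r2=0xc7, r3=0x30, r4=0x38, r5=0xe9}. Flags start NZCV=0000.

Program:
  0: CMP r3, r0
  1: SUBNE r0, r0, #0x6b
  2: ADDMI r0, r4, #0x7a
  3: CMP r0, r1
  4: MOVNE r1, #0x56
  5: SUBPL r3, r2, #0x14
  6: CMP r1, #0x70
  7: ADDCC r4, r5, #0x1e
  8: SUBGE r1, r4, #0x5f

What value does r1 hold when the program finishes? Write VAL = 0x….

VAL = 0x56

[0] flags=1000 → (cmp)
[1] flags=1000 NE?T → r0=0xca
[2] flags=1000 MI?T → r0=0xb2
[3] flags=0010 → (cmp)
[4] flags=0010 NE?T → r1=0x56
[5] flags=0010 PL?T → r3=0xb3
[6] flags=1000 → (cmp)
[7] flags=1000 CC?T → r4=0x07
[8] flags=1000 GE?F → skip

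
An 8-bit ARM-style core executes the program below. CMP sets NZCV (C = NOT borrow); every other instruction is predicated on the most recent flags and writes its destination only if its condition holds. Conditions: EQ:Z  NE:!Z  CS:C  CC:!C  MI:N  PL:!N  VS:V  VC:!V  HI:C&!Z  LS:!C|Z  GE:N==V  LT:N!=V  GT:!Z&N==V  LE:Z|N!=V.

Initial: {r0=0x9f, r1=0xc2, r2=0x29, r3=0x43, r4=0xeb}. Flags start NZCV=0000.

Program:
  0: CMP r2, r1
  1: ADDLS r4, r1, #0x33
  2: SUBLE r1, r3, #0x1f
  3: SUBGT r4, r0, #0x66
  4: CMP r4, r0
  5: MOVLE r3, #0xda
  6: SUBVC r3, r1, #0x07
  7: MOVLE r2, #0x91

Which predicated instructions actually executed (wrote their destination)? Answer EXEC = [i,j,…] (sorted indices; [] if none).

EXEC = [1,3]

[0] flags=0000 → (cmp)
[1] flags=0000 LS?T → r4=0xf5
[2] flags=0000 LE?F → skip
[3] flags=0000 GT?T → r4=0x39
[4] flags=1001 → (cmp)
[5] flags=1001 LE?F → skip
[6] flags=1001 VC?F → skip
[7] flags=1001 LE?F → skip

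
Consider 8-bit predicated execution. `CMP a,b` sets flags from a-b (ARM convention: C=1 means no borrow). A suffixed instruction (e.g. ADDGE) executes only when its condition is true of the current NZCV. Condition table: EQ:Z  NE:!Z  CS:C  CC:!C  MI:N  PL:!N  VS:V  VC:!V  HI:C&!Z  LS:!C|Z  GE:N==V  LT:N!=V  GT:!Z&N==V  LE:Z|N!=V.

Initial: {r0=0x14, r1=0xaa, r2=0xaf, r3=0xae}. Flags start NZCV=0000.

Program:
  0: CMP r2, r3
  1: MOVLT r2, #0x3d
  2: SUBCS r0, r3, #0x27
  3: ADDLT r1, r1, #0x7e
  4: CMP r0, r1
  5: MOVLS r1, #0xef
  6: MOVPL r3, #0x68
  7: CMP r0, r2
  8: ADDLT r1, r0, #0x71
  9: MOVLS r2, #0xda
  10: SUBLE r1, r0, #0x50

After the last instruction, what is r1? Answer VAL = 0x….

[0] flags=0010 → (cmp)
[1] flags=0010 LT?F → skip
[2] flags=0010 CS?T → r0=0x87
[3] flags=0010 LT?F → skip
[4] flags=1000 → (cmp)
[5] flags=1000 LS?T → r1=0xef
[6] flags=1000 PL?F → skip
[7] flags=1000 → (cmp)
[8] flags=1000 LT?T → r1=0xf8
[9] flags=1000 LS?T → r2=0xda
[10] flags=1000 LE?T → r1=0x37

VAL = 0x37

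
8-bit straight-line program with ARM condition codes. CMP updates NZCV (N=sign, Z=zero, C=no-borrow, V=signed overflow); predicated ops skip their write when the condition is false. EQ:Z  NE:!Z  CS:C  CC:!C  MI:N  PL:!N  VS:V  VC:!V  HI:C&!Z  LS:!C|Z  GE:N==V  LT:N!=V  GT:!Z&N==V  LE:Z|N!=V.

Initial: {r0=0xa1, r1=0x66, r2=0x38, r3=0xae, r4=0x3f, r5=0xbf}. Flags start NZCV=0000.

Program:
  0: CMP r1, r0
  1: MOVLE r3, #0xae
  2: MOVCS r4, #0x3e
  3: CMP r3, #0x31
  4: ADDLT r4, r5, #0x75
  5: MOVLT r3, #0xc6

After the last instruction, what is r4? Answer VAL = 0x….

VAL = 0x34

[0] flags=1001 → (cmp)
[1] flags=1001 LE?F → skip
[2] flags=1001 CS?F → skip
[3] flags=0011 → (cmp)
[4] flags=0011 LT?T → r4=0x34
[5] flags=0011 LT?T → r3=0xc6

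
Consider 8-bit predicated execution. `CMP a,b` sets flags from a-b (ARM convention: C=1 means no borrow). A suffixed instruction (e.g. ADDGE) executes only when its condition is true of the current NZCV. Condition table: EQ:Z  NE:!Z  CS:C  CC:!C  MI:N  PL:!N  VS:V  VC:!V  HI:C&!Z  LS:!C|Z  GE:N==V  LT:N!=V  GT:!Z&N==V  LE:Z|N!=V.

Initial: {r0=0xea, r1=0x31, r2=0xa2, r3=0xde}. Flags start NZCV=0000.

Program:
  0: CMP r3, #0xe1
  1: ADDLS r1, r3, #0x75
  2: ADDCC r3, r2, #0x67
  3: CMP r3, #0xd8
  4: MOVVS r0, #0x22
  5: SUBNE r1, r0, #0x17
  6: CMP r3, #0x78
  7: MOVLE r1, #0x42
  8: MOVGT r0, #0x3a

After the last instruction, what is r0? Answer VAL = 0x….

VAL = 0xea

0: ✓ CMP  NZCV=1000
1: ✓ ADDLS  r1←0x53
2: ✓ ADDCC  r3←0x09
3: ✓ CMP  NZCV=0000
4: · MOVVS
5: ✓ SUBNE  r1←0xd3
6: ✓ CMP  NZCV=1000
7: ✓ MOVLE  r1←0x42
8: · MOVGT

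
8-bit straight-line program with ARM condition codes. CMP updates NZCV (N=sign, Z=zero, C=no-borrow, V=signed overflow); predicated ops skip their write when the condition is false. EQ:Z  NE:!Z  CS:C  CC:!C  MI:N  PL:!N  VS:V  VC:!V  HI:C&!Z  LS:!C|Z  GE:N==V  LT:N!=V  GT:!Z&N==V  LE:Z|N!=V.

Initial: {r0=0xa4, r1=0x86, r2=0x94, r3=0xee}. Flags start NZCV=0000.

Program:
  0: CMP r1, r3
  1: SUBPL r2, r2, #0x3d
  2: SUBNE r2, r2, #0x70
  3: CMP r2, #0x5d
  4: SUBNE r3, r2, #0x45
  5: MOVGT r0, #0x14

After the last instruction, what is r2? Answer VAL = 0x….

0: ✓ CMP  NZCV=1000
1: · SUBPL
2: ✓ SUBNE  r2←0x24
3: ✓ CMP  NZCV=1000
4: ✓ SUBNE  r3←0xdf
5: · MOVGT

VAL = 0x24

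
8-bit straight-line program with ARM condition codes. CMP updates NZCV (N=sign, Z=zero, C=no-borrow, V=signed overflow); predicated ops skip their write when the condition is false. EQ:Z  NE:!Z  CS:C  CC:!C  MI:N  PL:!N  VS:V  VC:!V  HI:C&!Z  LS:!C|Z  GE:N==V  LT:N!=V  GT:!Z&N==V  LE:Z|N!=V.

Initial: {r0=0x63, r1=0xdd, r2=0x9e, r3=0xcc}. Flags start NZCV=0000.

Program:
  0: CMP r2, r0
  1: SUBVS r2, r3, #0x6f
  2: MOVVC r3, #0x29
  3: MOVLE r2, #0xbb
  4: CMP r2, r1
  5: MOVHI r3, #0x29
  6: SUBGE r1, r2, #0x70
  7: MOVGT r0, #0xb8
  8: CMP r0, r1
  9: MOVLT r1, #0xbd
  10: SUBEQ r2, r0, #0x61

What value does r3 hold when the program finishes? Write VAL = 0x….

VAL = 0xcc

[0] flags=0011 → (cmp)
[1] flags=0011 VS?T → r2=0x5d
[2] flags=0011 VC?F → skip
[3] flags=0011 LE?T → r2=0xbb
[4] flags=1000 → (cmp)
[5] flags=1000 HI?F → skip
[6] flags=1000 GE?F → skip
[7] flags=1000 GT?F → skip
[8] flags=1001 → (cmp)
[9] flags=1001 LT?F → skip
[10] flags=1001 EQ?F → skip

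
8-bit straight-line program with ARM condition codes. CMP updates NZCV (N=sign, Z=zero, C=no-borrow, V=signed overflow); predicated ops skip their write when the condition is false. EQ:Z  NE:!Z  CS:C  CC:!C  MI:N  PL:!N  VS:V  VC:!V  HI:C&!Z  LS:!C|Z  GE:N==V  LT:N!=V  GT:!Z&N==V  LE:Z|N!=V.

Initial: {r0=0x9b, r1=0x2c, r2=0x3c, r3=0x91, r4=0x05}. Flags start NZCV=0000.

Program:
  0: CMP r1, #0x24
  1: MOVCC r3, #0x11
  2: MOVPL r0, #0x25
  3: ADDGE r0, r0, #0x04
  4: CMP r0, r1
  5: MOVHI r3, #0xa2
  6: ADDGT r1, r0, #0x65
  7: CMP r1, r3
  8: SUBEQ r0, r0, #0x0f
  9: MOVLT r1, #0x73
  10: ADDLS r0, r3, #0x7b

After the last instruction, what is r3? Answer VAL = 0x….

[0] flags=0010 → (cmp)
[1] flags=0010 CC?F → skip
[2] flags=0010 PL?T → r0=0x25
[3] flags=0010 GE?T → r0=0x29
[4] flags=1000 → (cmp)
[5] flags=1000 HI?F → skip
[6] flags=1000 GT?F → skip
[7] flags=1001 → (cmp)
[8] flags=1001 EQ?F → skip
[9] flags=1001 LT?F → skip
[10] flags=1001 LS?T → r0=0x0c

VAL = 0x91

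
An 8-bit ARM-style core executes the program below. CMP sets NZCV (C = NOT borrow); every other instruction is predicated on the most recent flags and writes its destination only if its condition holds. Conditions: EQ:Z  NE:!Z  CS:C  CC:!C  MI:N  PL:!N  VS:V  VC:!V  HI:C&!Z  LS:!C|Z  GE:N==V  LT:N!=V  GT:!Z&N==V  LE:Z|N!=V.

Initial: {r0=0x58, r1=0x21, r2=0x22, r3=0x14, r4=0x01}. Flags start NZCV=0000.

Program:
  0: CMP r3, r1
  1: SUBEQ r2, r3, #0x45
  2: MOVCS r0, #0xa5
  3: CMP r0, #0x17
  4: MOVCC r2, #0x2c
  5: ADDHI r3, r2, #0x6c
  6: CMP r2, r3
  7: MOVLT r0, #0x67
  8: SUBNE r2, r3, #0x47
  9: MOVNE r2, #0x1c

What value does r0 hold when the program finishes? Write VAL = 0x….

[0] flags=1000 → (cmp)
[1] flags=1000 EQ?F → skip
[2] flags=1000 CS?F → skip
[3] flags=0010 → (cmp)
[4] flags=0010 CC?F → skip
[5] flags=0010 HI?T → r3=0x8e
[6] flags=1001 → (cmp)
[7] flags=1001 LT?F → skip
[8] flags=1001 NE?T → r2=0x47
[9] flags=1001 NE?T → r2=0x1c

VAL = 0x58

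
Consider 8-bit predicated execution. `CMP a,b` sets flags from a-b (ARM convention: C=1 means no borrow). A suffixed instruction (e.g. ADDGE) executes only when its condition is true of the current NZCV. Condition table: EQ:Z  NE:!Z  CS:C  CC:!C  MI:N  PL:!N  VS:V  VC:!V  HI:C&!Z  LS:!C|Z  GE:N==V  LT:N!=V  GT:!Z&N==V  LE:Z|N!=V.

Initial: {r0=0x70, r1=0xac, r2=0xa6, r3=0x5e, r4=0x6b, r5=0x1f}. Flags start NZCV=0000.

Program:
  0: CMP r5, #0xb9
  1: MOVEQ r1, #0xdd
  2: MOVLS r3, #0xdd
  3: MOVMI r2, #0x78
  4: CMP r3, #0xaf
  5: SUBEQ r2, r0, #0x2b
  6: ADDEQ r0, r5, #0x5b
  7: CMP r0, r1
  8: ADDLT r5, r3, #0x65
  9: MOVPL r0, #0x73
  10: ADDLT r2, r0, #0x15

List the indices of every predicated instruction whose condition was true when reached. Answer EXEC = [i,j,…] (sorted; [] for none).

[0] flags=0000 → (cmp)
[1] flags=0000 EQ?F → skip
[2] flags=0000 LS?T → r3=0xdd
[3] flags=0000 MI?F → skip
[4] flags=0010 → (cmp)
[5] flags=0010 EQ?F → skip
[6] flags=0010 EQ?F → skip
[7] flags=1001 → (cmp)
[8] flags=1001 LT?F → skip
[9] flags=1001 PL?F → skip
[10] flags=1001 LT?F → skip

EXEC = [2]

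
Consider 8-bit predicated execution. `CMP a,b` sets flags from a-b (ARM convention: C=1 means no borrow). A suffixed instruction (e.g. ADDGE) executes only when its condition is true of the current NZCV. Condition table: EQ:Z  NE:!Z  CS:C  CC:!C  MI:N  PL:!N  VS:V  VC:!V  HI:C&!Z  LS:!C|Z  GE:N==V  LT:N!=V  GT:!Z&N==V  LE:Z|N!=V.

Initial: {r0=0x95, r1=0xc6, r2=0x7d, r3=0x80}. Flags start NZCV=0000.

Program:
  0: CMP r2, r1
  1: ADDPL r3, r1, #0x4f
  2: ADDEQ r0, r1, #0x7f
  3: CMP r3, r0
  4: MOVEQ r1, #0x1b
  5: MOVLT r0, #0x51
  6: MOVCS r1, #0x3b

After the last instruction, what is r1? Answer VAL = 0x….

VAL = 0xc6

0: ✓ CMP  NZCV=1001
1: · ADDPL
2: · ADDEQ
3: ✓ CMP  NZCV=1000
4: · MOVEQ
5: ✓ MOVLT  r0←0x51
6: · MOVCS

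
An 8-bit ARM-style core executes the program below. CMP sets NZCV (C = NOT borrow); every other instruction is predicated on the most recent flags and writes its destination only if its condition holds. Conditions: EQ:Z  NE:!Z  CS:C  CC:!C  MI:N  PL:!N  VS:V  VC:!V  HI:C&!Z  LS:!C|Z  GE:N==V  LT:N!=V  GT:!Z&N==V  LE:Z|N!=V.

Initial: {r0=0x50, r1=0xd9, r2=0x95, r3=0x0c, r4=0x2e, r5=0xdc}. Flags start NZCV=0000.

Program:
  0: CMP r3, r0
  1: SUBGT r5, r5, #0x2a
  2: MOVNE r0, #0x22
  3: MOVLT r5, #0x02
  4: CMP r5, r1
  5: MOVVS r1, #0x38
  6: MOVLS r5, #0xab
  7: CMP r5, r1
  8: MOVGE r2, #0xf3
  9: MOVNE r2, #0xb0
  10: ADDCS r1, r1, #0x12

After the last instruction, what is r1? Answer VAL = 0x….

VAL = 0xd9

[0] flags=1000 → (cmp)
[1] flags=1000 GT?F → skip
[2] flags=1000 NE?T → r0=0x22
[3] flags=1000 LT?T → r5=0x02
[4] flags=0000 → (cmp)
[5] flags=0000 VS?F → skip
[6] flags=0000 LS?T → r5=0xab
[7] flags=1000 → (cmp)
[8] flags=1000 GE?F → skip
[9] flags=1000 NE?T → r2=0xb0
[10] flags=1000 CS?F → skip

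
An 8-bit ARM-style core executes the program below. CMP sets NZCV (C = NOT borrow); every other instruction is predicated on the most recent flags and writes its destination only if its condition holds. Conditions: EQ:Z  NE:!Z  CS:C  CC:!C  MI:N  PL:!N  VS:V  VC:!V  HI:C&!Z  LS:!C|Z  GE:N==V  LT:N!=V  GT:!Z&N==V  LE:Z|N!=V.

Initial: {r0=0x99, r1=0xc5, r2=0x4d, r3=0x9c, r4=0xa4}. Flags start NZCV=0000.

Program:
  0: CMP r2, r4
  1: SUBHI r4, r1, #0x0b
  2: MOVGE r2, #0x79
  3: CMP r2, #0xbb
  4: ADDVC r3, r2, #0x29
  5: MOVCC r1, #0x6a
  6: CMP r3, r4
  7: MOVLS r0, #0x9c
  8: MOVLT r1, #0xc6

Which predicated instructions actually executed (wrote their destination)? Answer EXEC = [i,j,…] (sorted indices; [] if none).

EXEC = [2,5,7,8]

0: ✓ CMP  NZCV=1001
1: · SUBHI
2: ✓ MOVGE  r2←0x79
3: ✓ CMP  NZCV=1001
4: · ADDVC
5: ✓ MOVCC  r1←0x6a
6: ✓ CMP  NZCV=1000
7: ✓ MOVLS  r0←0x9c
8: ✓ MOVLT  r1←0xc6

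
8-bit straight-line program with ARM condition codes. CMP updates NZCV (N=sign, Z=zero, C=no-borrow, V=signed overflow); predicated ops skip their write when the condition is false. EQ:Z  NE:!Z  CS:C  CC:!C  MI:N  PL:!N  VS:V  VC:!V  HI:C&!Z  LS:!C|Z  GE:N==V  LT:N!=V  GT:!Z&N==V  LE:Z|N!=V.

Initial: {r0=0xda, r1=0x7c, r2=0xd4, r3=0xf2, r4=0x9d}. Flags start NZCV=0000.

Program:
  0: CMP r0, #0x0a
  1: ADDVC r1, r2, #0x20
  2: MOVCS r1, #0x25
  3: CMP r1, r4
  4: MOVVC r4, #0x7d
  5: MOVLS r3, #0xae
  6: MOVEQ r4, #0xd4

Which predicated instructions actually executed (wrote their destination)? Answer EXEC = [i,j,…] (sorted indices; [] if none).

0: ✓ CMP  NZCV=1010
1: ✓ ADDVC  r1←0xf4
2: ✓ MOVCS  r1←0x25
3: ✓ CMP  NZCV=1001
4: · MOVVC
5: ✓ MOVLS  r3←0xae
6: · MOVEQ

EXEC = [1,2,5]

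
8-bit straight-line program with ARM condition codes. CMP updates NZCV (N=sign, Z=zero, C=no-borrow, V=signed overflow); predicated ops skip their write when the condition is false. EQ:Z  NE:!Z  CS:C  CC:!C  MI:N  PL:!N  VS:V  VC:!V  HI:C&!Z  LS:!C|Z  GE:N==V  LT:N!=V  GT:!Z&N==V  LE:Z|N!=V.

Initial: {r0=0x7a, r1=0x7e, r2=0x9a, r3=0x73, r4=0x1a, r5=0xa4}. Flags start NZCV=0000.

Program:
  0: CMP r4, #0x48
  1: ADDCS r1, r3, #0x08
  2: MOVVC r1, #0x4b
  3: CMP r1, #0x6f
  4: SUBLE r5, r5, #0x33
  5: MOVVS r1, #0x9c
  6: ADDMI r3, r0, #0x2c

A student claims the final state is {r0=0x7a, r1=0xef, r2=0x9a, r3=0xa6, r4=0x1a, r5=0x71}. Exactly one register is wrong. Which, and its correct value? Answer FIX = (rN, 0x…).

FIX = (r1, 0x4b)

0: ✓ CMP  NZCV=1000
1: · ADDCS
2: ✓ MOVVC  r1←0x4b
3: ✓ CMP  NZCV=1000
4: ✓ SUBLE  r5←0x71
5: · MOVVS
6: ✓ ADDMI  r3←0xa6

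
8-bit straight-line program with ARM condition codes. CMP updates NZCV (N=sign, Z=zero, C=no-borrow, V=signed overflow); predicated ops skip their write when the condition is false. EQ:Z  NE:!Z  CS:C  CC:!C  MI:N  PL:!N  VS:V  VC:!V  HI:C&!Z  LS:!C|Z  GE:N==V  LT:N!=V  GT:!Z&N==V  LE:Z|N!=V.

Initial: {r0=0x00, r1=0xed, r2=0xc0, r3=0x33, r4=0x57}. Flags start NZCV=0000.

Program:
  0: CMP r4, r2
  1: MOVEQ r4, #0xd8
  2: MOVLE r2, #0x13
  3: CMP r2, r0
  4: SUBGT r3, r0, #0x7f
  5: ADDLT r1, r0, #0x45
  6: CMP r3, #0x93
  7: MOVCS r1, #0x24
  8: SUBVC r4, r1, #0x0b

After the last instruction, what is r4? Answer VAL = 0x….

0: ✓ CMP  NZCV=1001
1: · MOVEQ
2: · MOVLE
3: ✓ CMP  NZCV=1010
4: · SUBGT
5: ✓ ADDLT  r1←0x45
6: ✓ CMP  NZCV=1001
7: · MOVCS
8: · SUBVC

VAL = 0x57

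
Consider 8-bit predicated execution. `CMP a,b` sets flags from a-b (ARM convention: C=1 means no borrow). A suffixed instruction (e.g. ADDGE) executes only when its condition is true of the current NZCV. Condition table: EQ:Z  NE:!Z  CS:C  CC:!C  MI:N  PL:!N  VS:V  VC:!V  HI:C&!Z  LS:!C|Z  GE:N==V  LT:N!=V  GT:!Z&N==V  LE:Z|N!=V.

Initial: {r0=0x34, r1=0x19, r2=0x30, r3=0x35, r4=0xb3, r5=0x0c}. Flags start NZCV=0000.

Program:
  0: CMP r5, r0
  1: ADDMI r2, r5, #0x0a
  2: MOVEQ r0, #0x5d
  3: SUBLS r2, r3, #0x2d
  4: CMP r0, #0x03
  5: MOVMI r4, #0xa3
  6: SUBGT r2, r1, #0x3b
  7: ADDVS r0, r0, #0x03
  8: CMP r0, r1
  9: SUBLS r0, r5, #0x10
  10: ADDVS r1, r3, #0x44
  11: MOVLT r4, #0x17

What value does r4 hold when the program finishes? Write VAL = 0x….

VAL = 0xb3

[0] flags=1000 → (cmp)
[1] flags=1000 MI?T → r2=0x16
[2] flags=1000 EQ?F → skip
[3] flags=1000 LS?T → r2=0x08
[4] flags=0010 → (cmp)
[5] flags=0010 MI?F → skip
[6] flags=0010 GT?T → r2=0xde
[7] flags=0010 VS?F → skip
[8] flags=0010 → (cmp)
[9] flags=0010 LS?F → skip
[10] flags=0010 VS?F → skip
[11] flags=0010 LT?F → skip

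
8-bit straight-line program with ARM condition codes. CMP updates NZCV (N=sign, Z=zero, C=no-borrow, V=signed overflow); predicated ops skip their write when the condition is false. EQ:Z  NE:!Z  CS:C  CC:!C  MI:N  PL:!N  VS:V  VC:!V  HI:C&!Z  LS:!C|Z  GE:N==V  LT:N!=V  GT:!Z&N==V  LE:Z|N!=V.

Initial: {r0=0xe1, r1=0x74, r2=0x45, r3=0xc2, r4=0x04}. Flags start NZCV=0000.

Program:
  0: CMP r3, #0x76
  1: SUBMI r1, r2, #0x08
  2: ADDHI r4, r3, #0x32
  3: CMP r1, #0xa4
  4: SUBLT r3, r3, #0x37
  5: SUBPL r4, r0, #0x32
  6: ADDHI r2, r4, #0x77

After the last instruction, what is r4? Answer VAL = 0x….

VAL = 0xf4

0: ✓ CMP  NZCV=0011
1: · SUBMI
2: ✓ ADDHI  r4←0xf4
3: ✓ CMP  NZCV=1001
4: · SUBLT
5: · SUBPL
6: · ADDHI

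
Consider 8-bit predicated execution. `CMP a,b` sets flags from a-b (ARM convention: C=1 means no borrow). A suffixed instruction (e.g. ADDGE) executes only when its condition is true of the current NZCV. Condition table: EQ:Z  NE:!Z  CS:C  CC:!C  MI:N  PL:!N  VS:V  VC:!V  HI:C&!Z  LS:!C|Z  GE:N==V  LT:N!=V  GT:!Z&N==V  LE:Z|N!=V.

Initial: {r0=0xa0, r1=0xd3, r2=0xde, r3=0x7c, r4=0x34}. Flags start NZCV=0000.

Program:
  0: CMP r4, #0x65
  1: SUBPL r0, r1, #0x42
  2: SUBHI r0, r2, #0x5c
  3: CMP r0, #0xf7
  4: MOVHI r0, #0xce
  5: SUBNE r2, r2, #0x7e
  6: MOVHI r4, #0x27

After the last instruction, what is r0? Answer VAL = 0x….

[0] flags=1000 → (cmp)
[1] flags=1000 PL?F → skip
[2] flags=1000 HI?F → skip
[3] flags=1000 → (cmp)
[4] flags=1000 HI?F → skip
[5] flags=1000 NE?T → r2=0x60
[6] flags=1000 HI?F → skip

VAL = 0xa0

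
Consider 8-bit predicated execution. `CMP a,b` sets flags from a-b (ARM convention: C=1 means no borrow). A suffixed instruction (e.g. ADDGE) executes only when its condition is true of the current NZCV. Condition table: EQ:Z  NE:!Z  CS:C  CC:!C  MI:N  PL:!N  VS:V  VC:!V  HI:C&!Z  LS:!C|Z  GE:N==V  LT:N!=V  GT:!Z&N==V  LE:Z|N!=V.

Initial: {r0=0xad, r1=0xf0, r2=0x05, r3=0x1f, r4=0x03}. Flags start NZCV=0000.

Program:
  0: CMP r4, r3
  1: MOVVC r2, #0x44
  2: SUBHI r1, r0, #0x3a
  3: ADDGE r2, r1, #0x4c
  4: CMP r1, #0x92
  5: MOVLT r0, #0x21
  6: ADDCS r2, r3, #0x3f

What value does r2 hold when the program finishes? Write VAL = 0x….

0: ✓ CMP  NZCV=1000
1: ✓ MOVVC  r2←0x44
2: · SUBHI
3: · ADDGE
4: ✓ CMP  NZCV=0010
5: · MOVLT
6: ✓ ADDCS  r2←0x5e

VAL = 0x5e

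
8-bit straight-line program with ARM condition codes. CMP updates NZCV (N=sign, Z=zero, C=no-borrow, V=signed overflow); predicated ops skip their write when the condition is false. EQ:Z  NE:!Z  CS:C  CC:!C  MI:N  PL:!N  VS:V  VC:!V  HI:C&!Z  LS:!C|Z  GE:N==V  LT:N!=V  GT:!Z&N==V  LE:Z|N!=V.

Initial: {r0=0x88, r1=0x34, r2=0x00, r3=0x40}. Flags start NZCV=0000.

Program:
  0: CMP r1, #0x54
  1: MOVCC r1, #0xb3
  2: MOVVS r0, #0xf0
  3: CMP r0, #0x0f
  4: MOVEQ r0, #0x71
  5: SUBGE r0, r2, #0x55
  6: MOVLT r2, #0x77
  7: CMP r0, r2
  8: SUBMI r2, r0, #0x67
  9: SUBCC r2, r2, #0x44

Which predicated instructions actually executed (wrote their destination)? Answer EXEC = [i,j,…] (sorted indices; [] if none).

EXEC = [1,6]

0: ✓ CMP  NZCV=1000
1: ✓ MOVCC  r1←0xb3
2: · MOVVS
3: ✓ CMP  NZCV=0011
4: · MOVEQ
5: · SUBGE
6: ✓ MOVLT  r2←0x77
7: ✓ CMP  NZCV=0011
8: · SUBMI
9: · SUBCC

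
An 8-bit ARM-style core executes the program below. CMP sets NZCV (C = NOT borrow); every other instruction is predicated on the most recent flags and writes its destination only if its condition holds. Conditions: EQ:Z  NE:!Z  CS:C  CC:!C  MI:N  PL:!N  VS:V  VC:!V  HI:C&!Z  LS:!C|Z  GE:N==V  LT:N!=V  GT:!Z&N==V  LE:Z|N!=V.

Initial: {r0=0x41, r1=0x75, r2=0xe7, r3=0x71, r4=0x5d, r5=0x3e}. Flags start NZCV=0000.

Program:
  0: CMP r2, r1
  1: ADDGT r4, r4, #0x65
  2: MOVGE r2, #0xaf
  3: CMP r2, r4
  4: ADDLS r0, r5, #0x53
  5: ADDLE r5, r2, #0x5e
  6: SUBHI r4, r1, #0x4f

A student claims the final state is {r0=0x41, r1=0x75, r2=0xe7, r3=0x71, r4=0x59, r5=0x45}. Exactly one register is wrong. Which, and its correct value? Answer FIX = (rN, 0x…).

0: ✓ CMP  NZCV=0011
1: · ADDGT
2: · MOVGE
3: ✓ CMP  NZCV=1010
4: · ADDLS
5: ✓ ADDLE  r5←0x45
6: ✓ SUBHI  r4←0x26

FIX = (r4, 0x26)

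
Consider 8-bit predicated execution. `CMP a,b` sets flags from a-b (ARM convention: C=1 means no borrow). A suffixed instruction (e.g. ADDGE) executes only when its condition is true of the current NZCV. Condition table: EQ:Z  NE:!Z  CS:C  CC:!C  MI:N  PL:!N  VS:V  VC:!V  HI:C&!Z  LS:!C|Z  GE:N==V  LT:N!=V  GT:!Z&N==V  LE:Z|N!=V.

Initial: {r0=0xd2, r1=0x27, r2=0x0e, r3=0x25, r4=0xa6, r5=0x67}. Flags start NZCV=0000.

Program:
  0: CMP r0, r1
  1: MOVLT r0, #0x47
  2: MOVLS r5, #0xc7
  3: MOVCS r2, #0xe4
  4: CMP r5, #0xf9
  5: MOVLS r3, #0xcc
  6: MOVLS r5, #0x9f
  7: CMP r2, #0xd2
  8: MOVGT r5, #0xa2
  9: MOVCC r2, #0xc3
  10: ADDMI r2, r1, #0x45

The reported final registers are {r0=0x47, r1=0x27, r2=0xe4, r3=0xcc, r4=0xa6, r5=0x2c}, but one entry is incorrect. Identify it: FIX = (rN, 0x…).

FIX = (r5, 0xa2)

[0] flags=1010 → (cmp)
[1] flags=1010 LT?T → r0=0x47
[2] flags=1010 LS?F → skip
[3] flags=1010 CS?T → r2=0xe4
[4] flags=0000 → (cmp)
[5] flags=0000 LS?T → r3=0xcc
[6] flags=0000 LS?T → r5=0x9f
[7] flags=0010 → (cmp)
[8] flags=0010 GT?T → r5=0xa2
[9] flags=0010 CC?F → skip
[10] flags=0010 MI?F → skip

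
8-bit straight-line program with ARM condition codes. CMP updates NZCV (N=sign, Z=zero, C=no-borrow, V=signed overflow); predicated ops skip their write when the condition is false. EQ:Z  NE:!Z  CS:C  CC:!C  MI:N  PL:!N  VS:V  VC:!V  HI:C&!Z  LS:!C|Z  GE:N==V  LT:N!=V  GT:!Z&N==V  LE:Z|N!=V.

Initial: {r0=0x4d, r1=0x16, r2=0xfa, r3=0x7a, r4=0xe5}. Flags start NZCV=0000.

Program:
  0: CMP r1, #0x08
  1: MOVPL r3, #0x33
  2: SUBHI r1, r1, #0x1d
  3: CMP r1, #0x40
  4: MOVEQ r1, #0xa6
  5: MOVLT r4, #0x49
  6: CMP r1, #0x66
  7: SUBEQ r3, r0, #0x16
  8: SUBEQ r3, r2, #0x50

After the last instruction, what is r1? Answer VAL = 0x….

VAL = 0xf9

[0] flags=0010 → (cmp)
[1] flags=0010 PL?T → r3=0x33
[2] flags=0010 HI?T → r1=0xf9
[3] flags=1010 → (cmp)
[4] flags=1010 EQ?F → skip
[5] flags=1010 LT?T → r4=0x49
[6] flags=1010 → (cmp)
[7] flags=1010 EQ?F → skip
[8] flags=1010 EQ?F → skip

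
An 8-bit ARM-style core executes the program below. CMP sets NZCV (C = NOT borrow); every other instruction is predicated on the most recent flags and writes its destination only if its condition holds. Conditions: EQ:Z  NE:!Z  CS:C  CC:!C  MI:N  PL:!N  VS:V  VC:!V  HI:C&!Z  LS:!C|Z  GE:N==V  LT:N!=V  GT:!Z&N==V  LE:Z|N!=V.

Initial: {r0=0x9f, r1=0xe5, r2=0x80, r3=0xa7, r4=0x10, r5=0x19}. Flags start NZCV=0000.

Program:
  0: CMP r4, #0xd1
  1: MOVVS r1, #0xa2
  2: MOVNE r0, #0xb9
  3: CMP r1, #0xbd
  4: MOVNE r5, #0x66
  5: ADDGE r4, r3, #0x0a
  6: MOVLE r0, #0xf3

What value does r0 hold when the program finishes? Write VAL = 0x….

VAL = 0xb9

[0] flags=0000 → (cmp)
[1] flags=0000 VS?F → skip
[2] flags=0000 NE?T → r0=0xb9
[3] flags=0010 → (cmp)
[4] flags=0010 NE?T → r5=0x66
[5] flags=0010 GE?T → r4=0xb1
[6] flags=0010 LE?F → skip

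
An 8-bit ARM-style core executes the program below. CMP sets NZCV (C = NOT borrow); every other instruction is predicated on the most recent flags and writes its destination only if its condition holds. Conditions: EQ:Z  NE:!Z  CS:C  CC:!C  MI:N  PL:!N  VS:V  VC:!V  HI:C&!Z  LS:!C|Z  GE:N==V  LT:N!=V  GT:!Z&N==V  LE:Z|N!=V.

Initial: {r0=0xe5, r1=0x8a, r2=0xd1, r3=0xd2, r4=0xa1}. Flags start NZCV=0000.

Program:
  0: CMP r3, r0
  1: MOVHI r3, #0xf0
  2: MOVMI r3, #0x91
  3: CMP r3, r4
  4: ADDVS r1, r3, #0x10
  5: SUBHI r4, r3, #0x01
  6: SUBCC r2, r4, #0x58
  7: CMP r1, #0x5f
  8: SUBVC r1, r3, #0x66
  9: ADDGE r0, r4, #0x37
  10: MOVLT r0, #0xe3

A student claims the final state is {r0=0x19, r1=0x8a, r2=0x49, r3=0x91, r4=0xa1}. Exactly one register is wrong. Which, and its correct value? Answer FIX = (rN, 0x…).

FIX = (r0, 0xe3)

0: ✓ CMP  NZCV=1000
1: · MOVHI
2: ✓ MOVMI  r3←0x91
3: ✓ CMP  NZCV=1000
4: · ADDVS
5: · SUBHI
6: ✓ SUBCC  r2←0x49
7: ✓ CMP  NZCV=0011
8: · SUBVC
9: · ADDGE
10: ✓ MOVLT  r0←0xe3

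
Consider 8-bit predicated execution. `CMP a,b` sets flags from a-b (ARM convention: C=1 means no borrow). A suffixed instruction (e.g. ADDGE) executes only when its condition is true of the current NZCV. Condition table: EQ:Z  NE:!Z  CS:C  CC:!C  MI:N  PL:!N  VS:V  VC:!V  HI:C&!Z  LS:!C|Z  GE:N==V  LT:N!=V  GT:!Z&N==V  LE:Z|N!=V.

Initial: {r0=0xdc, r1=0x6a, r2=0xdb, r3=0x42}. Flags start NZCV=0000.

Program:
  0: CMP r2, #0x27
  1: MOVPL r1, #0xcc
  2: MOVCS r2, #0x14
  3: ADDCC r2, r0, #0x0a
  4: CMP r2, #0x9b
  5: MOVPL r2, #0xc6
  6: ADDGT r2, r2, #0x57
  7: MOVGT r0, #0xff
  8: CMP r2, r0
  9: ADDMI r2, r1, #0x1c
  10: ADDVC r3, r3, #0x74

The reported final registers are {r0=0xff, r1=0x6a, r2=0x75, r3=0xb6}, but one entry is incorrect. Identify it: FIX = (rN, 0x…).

0: ✓ CMP  NZCV=1010
1: · MOVPL
2: ✓ MOVCS  r2←0x14
3: · ADDCC
4: ✓ CMP  NZCV=0000
5: ✓ MOVPL  r2←0xc6
6: ✓ ADDGT  r2←0x1d
7: ✓ MOVGT  r0←0xff
8: ✓ CMP  NZCV=0000
9: · ADDMI
10: ✓ ADDVC  r3←0xb6

FIX = (r2, 0x1d)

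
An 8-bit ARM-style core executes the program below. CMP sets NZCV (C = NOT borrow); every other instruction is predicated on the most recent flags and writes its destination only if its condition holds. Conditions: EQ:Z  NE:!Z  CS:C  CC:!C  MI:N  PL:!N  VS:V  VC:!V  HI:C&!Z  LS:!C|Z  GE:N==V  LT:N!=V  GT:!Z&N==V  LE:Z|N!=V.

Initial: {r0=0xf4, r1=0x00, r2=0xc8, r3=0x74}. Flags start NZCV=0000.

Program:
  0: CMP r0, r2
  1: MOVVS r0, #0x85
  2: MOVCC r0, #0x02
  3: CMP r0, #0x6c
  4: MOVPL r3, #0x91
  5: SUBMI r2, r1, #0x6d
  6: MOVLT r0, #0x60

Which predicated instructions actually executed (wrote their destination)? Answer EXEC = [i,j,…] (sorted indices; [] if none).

EXEC = [5,6]

0: ✓ CMP  NZCV=0010
1: · MOVVS
2: · MOVCC
3: ✓ CMP  NZCV=1010
4: · MOVPL
5: ✓ SUBMI  r2←0x93
6: ✓ MOVLT  r0←0x60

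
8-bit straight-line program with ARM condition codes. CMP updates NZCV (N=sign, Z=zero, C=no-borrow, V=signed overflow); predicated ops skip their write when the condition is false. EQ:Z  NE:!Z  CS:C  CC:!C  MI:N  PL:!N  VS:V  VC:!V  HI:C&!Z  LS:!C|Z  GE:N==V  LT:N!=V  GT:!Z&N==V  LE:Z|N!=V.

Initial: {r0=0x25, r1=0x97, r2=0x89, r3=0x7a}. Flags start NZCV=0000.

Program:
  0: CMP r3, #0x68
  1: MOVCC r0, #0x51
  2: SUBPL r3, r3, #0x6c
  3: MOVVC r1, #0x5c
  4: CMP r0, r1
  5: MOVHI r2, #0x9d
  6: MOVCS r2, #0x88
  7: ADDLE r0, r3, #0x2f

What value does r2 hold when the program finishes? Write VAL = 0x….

VAL = 0x89

0: ✓ CMP  NZCV=0010
1: · MOVCC
2: ✓ SUBPL  r3←0x0e
3: ✓ MOVVC  r1←0x5c
4: ✓ CMP  NZCV=1000
5: · MOVHI
6: · MOVCS
7: ✓ ADDLE  r0←0x3d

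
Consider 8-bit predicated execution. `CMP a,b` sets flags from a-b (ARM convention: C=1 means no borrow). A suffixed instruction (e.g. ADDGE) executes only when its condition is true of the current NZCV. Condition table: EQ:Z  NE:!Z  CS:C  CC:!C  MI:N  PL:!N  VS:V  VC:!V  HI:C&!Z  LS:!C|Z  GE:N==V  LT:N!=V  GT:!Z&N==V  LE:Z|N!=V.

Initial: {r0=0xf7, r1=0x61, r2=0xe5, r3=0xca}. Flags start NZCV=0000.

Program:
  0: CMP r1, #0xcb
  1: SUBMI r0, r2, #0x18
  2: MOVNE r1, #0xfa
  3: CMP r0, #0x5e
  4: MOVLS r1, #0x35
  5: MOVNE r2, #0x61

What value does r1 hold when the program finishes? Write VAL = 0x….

VAL = 0xfa

[0] flags=1001 → (cmp)
[1] flags=1001 MI?T → r0=0xcd
[2] flags=1001 NE?T → r1=0xfa
[3] flags=0011 → (cmp)
[4] flags=0011 LS?F → skip
[5] flags=0011 NE?T → r2=0x61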